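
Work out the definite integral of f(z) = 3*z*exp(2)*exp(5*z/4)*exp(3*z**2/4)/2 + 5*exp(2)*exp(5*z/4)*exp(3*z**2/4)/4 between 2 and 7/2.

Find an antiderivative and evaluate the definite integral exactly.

Antiderivative: F(z) = exp(2)*exp(5*z/4)*exp(3*z**2/4); value = -exp(15/2) + exp(249/16)

f matches the chain-rule pattern g'(h)*h' with inner function h(z) = 3*z**2/4 + 5*z/4 + 2; substituting u = h(z) collapses the integral.
F(z) = exp(2)*exp(5*z/4)*exp(3*z**2/4) is an antiderivative of f.
Check: d/dz[exp(2)*exp(5*z/4)*exp(3*z**2/4)] = 3*z*exp(2)*exp(5*z/4)*exp(3*z**2/4)/2 + 5*exp(2)*exp(5*z/4)*exp(3*z**2/4)/4 = f(z).
F(7/2) = exp(249/16); F(2) = exp(15/2).
Integral = F(7/2) - F(2) = -exp(15/2) + exp(249/16).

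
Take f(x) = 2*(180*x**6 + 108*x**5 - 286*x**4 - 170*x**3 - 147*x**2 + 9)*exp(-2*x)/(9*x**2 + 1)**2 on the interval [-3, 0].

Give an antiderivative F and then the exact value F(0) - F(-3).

Since d/dx undoes antidifferentiation here, F'(x) = f(x) is required of F(x).
F(x) = -20*x**4/(9*x**2*exp(2*x) + exp(2*x)) - 32*x**3/(9*x**2*exp(2*x) + exp(2*x)) + 6*x**2/(3*x**2*exp(2*x) + exp(2*x)/3) + 6*x/(3*x**2*exp(2*x) + exp(2*x)/3) is an antiderivative of f.
Check: d/dx[-20*x**4/(9*x**2*exp(2*x) + exp(2*x)) - 32*x**3/(9*x**2*exp(2*x) + exp(2*x)) + 6*x**2/(3*x**2*exp(2*x) + exp(2*x)/3) + 6*x/(3*x**2*exp(2*x) + exp(2*x)/3)] = (360*x**6 + 216*x**5 - 572*x**4 - 340*x**3 - 294*x**2 + 18)/(81*x**4*exp(2*x) + 18*x**2*exp(2*x) + exp(2*x)), which equals f(x).
F(0) = 0; F(-3) = -324*exp(6)/41.
Integral = F(0) - F(-3) = 324*exp(6)/41.

Antiderivative: F(x) = -20*x**4/(9*x**2*exp(2*x) + exp(2*x)) - 32*x**3/(9*x**2*exp(2*x) + exp(2*x)) + 6*x**2/(3*x**2*exp(2*x) + exp(2*x)/3) + 6*x/(3*x**2*exp(2*x) + exp(2*x)/3); value = 324*exp(6)/41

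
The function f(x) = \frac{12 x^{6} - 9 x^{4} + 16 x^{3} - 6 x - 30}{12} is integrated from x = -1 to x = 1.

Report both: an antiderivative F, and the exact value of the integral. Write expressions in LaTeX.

A candidate is checked by its d/dx: the result must match f(x).
F(x) = \frac{x \left(60 x^{6} - 63 x^{4} + 140 x^{3} - 105 x - 1050\right)}{420} is an antiderivative of f.
Check: d/dx[\frac{x \left(60 x^{6} - 63 x^{4} + 140 x^{3} - 105 x - 1050\right)}{420}] = x^{6} - \frac{3 x^{4}}{4} + \frac{4 x^{3}}{3} - \frac{x}{2} - \frac{5}{2}, which equals f(x).
F(1) = - \frac{509}{210}; F(-1) = \frac{272}{105}.
Integral = F(1) - F(-1) = - \frac{351}{70}.

Antiderivative: F(x) = \frac{x \left(60 x^{6} - 63 x^{4} + 140 x^{3} - 105 x - 1050\right)}{420}; value = - \frac{351}{70}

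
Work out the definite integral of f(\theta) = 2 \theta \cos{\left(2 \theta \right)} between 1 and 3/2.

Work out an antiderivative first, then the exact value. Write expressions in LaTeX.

Antiderivative: F(\theta) = \theta \sin{\left(2 \theta \right)} + \frac{\cos{\left(2 \theta \right)}}{2}; value = - \sin{\left(2 \right)} + \frac{\cos{\left(3 \right)}}{2} - \frac{\cos{\left(2 \right)}}{2} + \frac{3 \sin{\left(3 \right)}}{2}

Any candidate F(\theta) must reproduce f(\theta) exactly when differentiated.
F(\theta) = \theta \sin{\left(2 \theta \right)} + \frac{\cos{\left(2 \theta \right)}}{2} is an antiderivative of f.
Check: d/d\theta[\theta \sin{\left(2 \theta \right)} + \frac{\cos{\left(2 \theta \right)}}{2}] = 2 \theta \cos{\left(2 \theta \right)} = f(\theta).
F(3/2) = \frac{\cos{\left(3 \right)}}{2} + \frac{3 \sin{\left(3 \right)}}{2}; F(1) = \frac{\cos{\left(2 \right)}}{2} + \sin{\left(2 \right)}.
Integral = F(3/2) - F(1) = - \sin{\left(2 \right)} + \frac{\cos{\left(3 \right)}}{2} - \frac{\cos{\left(2 \right)}}{2} + \frac{3 \sin{\left(3 \right)}}{2}.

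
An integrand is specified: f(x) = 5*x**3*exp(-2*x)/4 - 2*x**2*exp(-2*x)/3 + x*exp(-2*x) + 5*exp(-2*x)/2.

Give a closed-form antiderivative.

An antiderivative is F(x) = (-60*x**3 - 58*x**2 - 106*x - 173)*exp(-2*x)/96.

f has the shape u'v + uv' for u = -5*x**3/8 - 29*x**2/48 - 53*x/48 - 173/96 and v = exp(-2*x) — it is the derivative of the product u*v.
Check: d/dx[(-60*x**3 - 58*x**2 - 106*x - 173)*exp(-2*x)/96] = (15*x**3 - 8*x**2 + 12*x + 30)*exp(-2*x)/12, which equals f(x).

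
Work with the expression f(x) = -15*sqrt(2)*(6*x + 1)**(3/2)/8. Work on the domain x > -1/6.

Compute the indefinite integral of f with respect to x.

Whatever form F(x) takes, F'(x) = f(x) is non-negotiable.
Check: d/dx[-sqrt(2)*(6*x + 1)**(5/2)/8] = -45*sqrt(2)*x*sqrt(6*x + 1)/4 - 15*sqrt(2)*sqrt(6*x + 1)/8, which equals f(x).

F(x) = -sqrt(2)*(6*x + 1)**(5/2)/8 + C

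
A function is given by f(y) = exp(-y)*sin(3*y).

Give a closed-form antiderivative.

A candidate is checked by its d/dy: the result must match f(y).
Check: d/dy[-exp(-y)*sin(3*y)/10 - 3*exp(-y)*cos(3*y)/10] = exp(-y)*sin(3*y) = f(y).

An antiderivative is F(y) = -exp(-y)*sin(3*y)/10 - 3*exp(-y)*cos(3*y)/10.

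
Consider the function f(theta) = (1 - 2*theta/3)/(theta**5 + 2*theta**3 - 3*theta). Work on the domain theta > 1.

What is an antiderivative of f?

Factor the denominator (3*theta*(theta - 1)*(theta + 1)*(theta**2 + 3)) and decompose: f = (theta + 2)/(12*(theta**2 + 3)) + 5/(24*(theta + 1)) + 1/(24*(theta - 1)) - 1/(3*theta); each piece integrates to a log, atan, or power term.
Check: d/dtheta[(-24*log(theta) + 3*log(theta - 1) + 15*log(theta + 1) + 3*log(theta**2 + 3) + 4*sqrt(3)*atan(sqrt(3)*theta/3))/72] = (3 - 2*theta)/(3*theta**5 + 6*theta**3 - 9*theta), which equals f(theta).

An antiderivative is F(theta) = (-24*log(theta) + 3*log(theta - 1) + 15*log(theta + 1) + 3*log(theta**2 + 3) + 4*sqrt(3)*atan(sqrt(3)*theta/3))/72.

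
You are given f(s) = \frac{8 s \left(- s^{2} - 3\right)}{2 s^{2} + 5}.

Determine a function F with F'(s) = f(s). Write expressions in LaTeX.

For F(s) to be correct the identity F'(s) - f(s) = 0 must hold.
Check: d/ds[- 2 s^{2} - \log{\left(2 s^{2} + 5 \right)}] = \frac{- 8 s^{3} - 24 s}{2 s^{2} + 5}, which equals f(s).

An antiderivative is F(s) = - 2 s^{2} - \log{\left(2 s^{2} + 5 \right)}.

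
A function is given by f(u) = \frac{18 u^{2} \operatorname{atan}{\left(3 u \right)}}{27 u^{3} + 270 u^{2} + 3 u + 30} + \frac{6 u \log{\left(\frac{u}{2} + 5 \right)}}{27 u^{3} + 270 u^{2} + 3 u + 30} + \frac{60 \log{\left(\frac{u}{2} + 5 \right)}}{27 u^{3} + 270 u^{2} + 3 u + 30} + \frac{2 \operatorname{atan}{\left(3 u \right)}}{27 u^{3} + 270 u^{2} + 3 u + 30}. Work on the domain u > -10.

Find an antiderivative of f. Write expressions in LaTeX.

Recognize the product-rule pattern: f = v'r + vr' with v = \frac{2 \operatorname{atan}{\left(3 u \right)}}{3}, r = \log{\left(\frac{u}{2} + 5 \right)}, so integration by parts undoes it.
Check: d/du[\frac{2 \log{\left(\frac{u}{2} + 5 \right)} \operatorname{atan}{\left(3 u \right)}}{3}] = \frac{18 u^{2} \operatorname{atan}{\left(3 u \right)} + 6 u \log{\left(\frac{u}{2} + 5 \right)} + 60 \log{\left(\frac{u}{2} + 5 \right)} + 2 \operatorname{atan}{\left(3 u \right)}}{27 u^{3} + 270 u^{2} + 3 u + 30}, which equals f(u).

An antiderivative is F(u) = \frac{2 \log{\left(\frac{u}{2} + 5 \right)} \operatorname{atan}{\left(3 u \right)}}{3}.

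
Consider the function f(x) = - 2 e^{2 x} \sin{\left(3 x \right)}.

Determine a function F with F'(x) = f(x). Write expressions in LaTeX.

An antiderivative is F(x) = - \frac{4 e^{2 x} \sin{\left(3 x \right)}}{13} + \frac{6 e^{2 x} \cos{\left(3 x \right)}}{13}.

A candidate is checked by its d/dx: the result must match f(x).
Check: d/dx[- \frac{4 e^{2 x} \sin{\left(3 x \right)}}{13} + \frac{6 e^{2 x} \cos{\left(3 x \right)}}{13}] = - 2 e^{2 x} \sin{\left(3 x \right)} = f(x).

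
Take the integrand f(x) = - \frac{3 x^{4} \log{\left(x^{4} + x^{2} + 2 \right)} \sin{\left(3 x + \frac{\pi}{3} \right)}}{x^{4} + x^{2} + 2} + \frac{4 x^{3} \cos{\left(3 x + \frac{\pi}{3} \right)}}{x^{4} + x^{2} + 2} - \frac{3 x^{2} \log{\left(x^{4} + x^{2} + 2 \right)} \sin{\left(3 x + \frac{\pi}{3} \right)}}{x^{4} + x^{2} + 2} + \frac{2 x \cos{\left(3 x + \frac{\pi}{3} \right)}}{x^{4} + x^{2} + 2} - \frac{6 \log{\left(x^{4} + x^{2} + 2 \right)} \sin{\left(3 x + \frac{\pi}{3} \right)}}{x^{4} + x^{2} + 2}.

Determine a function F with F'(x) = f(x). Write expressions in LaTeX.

An antiderivative is F(x) = \log{\left(x^{4} + x^{2} + 2 \right)} \cos{\left(3 x + \frac{\pi}{3} \right)}.

Recognize the product-rule pattern: f = u'v + uv' with u = \cos{\left(3 x + \frac{\pi}{3} \right)}, v = \log{\left(x^{4} + x^{2} + 2 \right)}, so integration by parts undoes it.
Check: d/dx[\log{\left(x^{4} + x^{2} + 2 \right)} \cos{\left(3 x + \frac{\pi}{3} \right)}] = \frac{- 3 x^{4} \log{\left(x^{4} + x^{2} + 2 \right)} \sin{\left(3 x + \frac{\pi}{3} \right)} + 4 x^{3} \cos{\left(3 x + \frac{\pi}{3} \right)} - 3 x^{2} \log{\left(x^{4} + x^{2} + 2 \right)} \sin{\left(3 x + \frac{\pi}{3} \right)} + 2 x \cos{\left(3 x + \frac{\pi}{3} \right)} - 6 \log{\left(x^{4} + x^{2} + 2 \right)} \sin{\left(3 x + \frac{\pi}{3} \right)}}{x^{4} + x^{2} + 2}, which equals f(x).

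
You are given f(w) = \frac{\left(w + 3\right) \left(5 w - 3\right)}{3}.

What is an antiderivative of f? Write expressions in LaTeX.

An antiderivative is F(w) = \frac{w \left(5 w^{2} + 18 w - 27\right)}{9}.

Differentiate the proposed F(w) back; it has to land on f(w) exactly.
Check: d/dw[\frac{w \left(5 w^{2} + 18 w - 27\right)}{9}] = \frac{5 w^{2}}{3} + 4 w - 3, which equals f(w).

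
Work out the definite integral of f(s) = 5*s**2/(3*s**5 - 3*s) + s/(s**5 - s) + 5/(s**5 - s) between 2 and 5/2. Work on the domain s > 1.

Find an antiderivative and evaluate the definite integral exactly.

Factor the denominator (3*s*(s - 1)*(s + 1)*(s**2 + 1)) and decompose: f = (10*s - 3)/(6*(s**2 + 1)) + 17/(12*(s + 1)) + 23/(12*(s - 1)) - 5/s; each piece integrates to a log, atan, or power term.
F(s) = (-60*log(s) + 23*log(s - 1) + 17*log(s + 1) + 10*log(s**2 + 1) - 6*atan(s))/12 is an antiderivative of f.
Check: d/ds[(-60*log(s) + 23*log(s - 1) + 17*log(s + 1) + 10*log(s**2 + 1) - 6*atan(s))/12] = (5*s**2 + 3*s + 15)/(3*s**5 - 3*s), which equals f(s).
F(5/2) = -5*log(5/2) - atan(5/2)/2 + 23*log(3/2)/12 + 5*log(29/4)/6 + 17*log(7/2)/12; F(2) = -5*log(2) - atan(2)/2 + 5*log(5)/6 + 17*log(3)/12.
Integral = F(5/2) - F(2) = -5*log(5/2) - 17*log(3)/12 - 5*log(5)/6 - atan(5/2)/2 + atan(2)/2 + 23*log(3/2)/12 + 5*log(29/4)/6 + 17*log(7/2)/12 + 5*log(2).

Antiderivative: F(s) = (-60*log(s) + 23*log(s - 1) + 17*log(s + 1) + 10*log(s**2 + 1) - 6*atan(s))/12; value = -5*log(5/2) - 17*log(3)/12 - 5*log(5)/6 - atan(5/2)/2 + atan(2)/2 + 23*log(3/2)/12 + 5*log(29/4)/6 + 17*log(7/2)/12 + 5*log(2)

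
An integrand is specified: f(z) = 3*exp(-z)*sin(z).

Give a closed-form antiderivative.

Since d/dz undoes antidifferentiation here, F'(z) = f(z) is required of F(z).
Check: d/dz[-3*exp(-z)*sin(z)/2 - 3*exp(-z)*cos(z)/2] = 3*exp(-z)*sin(z) = f(z).

An antiderivative is F(z) = -3*exp(-z)*sin(z)/2 - 3*exp(-z)*cos(z)/2.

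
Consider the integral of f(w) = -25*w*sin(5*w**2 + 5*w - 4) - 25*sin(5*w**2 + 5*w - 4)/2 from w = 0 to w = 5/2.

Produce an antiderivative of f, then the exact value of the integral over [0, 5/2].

The substitution u = 5*w**2 + 5*w - 4 works: f is exactly (dF/du)*(du/dw) for that inner function.
F(w) = 5*cos(5*w**2 + 5*w - 4)/2 is an antiderivative of f.
Check: d/dw[5*cos(5*w**2 + 5*w - 4)/2] = -25*w*sin(5*w**2 + 5*w - 4) - 25*sin(5*w**2 + 5*w - 4)/2 = f(w).
F(5/2) = 5*cos(159/4)/2; F(0) = 5*cos(4)/2.
Integral = F(5/2) - F(0) = 5*cos(159/4)/2 - 5*cos(4)/2.

Antiderivative: F(w) = 5*cos(5*w**2 + 5*w - 4)/2; value = 5*cos(159/4)/2 - 5*cos(4)/2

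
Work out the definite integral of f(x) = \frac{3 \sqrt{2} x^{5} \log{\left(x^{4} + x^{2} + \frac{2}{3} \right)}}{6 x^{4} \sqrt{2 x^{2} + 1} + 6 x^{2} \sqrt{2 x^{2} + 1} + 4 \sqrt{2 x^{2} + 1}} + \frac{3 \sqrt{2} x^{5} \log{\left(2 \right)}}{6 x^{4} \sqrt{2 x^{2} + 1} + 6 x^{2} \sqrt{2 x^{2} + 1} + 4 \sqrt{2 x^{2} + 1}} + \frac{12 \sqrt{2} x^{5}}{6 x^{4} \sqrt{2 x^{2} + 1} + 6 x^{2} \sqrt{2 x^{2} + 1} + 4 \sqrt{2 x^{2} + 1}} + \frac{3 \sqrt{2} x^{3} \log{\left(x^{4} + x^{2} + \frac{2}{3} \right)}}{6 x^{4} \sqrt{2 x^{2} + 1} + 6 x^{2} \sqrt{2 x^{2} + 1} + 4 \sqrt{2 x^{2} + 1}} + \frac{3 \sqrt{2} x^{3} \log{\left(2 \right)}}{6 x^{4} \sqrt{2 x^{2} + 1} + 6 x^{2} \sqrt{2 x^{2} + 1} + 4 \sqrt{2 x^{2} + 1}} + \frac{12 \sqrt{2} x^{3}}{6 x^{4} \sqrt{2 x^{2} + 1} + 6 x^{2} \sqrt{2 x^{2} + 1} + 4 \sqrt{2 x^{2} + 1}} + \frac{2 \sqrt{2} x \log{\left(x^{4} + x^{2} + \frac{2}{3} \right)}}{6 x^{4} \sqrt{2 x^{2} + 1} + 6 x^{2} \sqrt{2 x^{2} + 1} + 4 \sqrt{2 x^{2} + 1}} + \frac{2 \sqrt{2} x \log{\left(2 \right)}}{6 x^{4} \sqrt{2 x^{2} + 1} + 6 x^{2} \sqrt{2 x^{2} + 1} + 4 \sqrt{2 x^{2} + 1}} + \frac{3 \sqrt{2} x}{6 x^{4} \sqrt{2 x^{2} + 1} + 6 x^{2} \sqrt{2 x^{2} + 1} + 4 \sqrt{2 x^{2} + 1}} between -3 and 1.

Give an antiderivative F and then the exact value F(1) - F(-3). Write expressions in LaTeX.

Antiderivative: F(x) = \frac{\sqrt{4 x^{2} + 2} \log{\left(2 x^{4} + 2 x^{2} + \frac{4}{3} \right)}}{4}; value = - \frac{\sqrt{38} \log{\left(\frac{544}{3} \right)}}{4} + \frac{\sqrt{6} \log{\left(\frac{16}{3} \right)}}{4}

f has the shape u'v + uv' for u = \frac{\sqrt{4 x^{2} + 2}}{4} and v = \log{\left(2 x^{4} + 2 x^{2} + \frac{4}{3} \right)} — it is the derivative of the product u*v.
F(x) = \frac{\sqrt{4 x^{2} + 2} \log{\left(2 x^{4} + 2 x^{2} + \frac{4}{3} \right)}}{4} is an antiderivative of f.
Check: d/dx[\frac{\sqrt{4 x^{2} + 2} \log{\left(2 x^{4} + 2 x^{2} + \frac{4}{3} \right)}}{4}] = \frac{3 \sqrt{2} x^{5} \log{\left(x^{4} + x^{2} + \frac{2}{3} \right)} + 3 \sqrt{2} x^{5} \log{\left(2 \right)} + 12 \sqrt{2} x^{5} + 3 \sqrt{2} x^{3} \log{\left(x^{4} + x^{2} + \frac{2}{3} \right)} + 3 \sqrt{2} x^{3} \log{\left(2 \right)} + 12 \sqrt{2} x^{3} + 2 \sqrt{2} x \log{\left(x^{4} + x^{2} + \frac{2}{3} \right)} + 2 \sqrt{2} x \log{\left(2 \right)} + 3 \sqrt{2} x}{6 x^{4} \sqrt{2 x^{2} + 1} + 6 x^{2} \sqrt{2 x^{2} + 1} + 4 \sqrt{2 x^{2} + 1}}, which equals f(x).
F(1) = \frac{\sqrt{6} \log{\left(\frac{16}{3} \right)}}{4}; F(-3) = \frac{\sqrt{38} \log{\left(\frac{544}{3} \right)}}{4}.
Integral = F(1) - F(-3) = - \frac{\sqrt{38} \log{\left(\frac{544}{3} \right)}}{4} + \frac{\sqrt{6} \log{\left(\frac{16}{3} \right)}}{4}.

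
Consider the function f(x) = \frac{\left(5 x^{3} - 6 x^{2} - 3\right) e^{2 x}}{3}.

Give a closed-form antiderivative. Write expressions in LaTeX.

Recognize the product-rule pattern: f = u'v + uv' with u = \frac{5 x^{3}}{6} - \frac{9 x^{2}}{4} + \frac{9 x}{4} - \frac{13}{8}, v = e^{2 x}, so integration by parts undoes it.
Check: d/dx[\frac{\left(20 x^{3} - 54 x^{2} + 54 x - 39\right) e^{2 x}}{24}] = \frac{5 x^{3} e^{2 x}}{3} - 2 x^{2} e^{2 x} - e^{2 x}, which equals f(x).

An antiderivative is F(x) = \frac{\left(20 x^{3} - 54 x^{2} + 54 x - 39\right) e^{2 x}}{24}.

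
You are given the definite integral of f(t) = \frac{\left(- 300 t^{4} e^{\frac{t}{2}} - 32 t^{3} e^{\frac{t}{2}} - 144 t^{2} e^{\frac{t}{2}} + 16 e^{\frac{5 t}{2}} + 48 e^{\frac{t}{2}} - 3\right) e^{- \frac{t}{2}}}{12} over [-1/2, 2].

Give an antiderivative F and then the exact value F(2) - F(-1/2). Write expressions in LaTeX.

For F(t) to be correct the identity F'(t) - f(t) = 0 must hold.
F(t) = - \frac{\left(30 t^{5} e^{\frac{t}{2}} + 4 t^{4} e^{\frac{t}{2}} + 24 t^{3} e^{\frac{t}{2}} - 24 t e^{\frac{t}{2}} - 4 e^{\frac{5 t}{2}} - 3\right) e^{- \frac{t}{2}}}{6} is an antiderivative of f.
Check: d/dt[- \frac{\left(30 t^{5} e^{\frac{t}{2}} + 4 t^{4} e^{\frac{t}{2}} + 24 t^{3} e^{\frac{t}{2}} - 24 t e^{\frac{t}{2}} - 4 e^{\frac{5 t}{2}} - 3\right) e^{- \frac{t}{2}}}{6}] = \frac{\left(- 300 t^{4} e^{\frac{t}{2}} - 32 t^{3} e^{\frac{t}{2}} - 144 t^{2} e^{\frac{t}{2}} + 16 e^{\frac{5 t}{2}} + 48 e^{\frac{t}{2}} - 3\right) e^{- \frac{t}{2}}}{12} = f(t).
F(2) = - \frac{584}{3} + \frac{1}{2 e} + \frac{2 e^{4}}{3}; F(-1/2) = - \frac{133}{96} + \frac{2}{3 e} + \frac{e^{\frac{1}{4}}}{2}.
Integral = F(2) - F(-1/2) = - \frac{6185}{32} - \frac{e^{\frac{1}{4}}}{2} - \frac{1}{6 e} + \frac{2 e^{4}}{3}.

Antiderivative: F(t) = - \frac{\left(30 t^{5} e^{\frac{t}{2}} + 4 t^{4} e^{\frac{t}{2}} + 24 t^{3} e^{\frac{t}{2}} - 24 t e^{\frac{t}{2}} - 4 e^{\frac{5 t}{2}} - 3\right) e^{- \frac{t}{2}}}{6}; value = - \frac{6185}{32} - \frac{e^{\frac{1}{4}}}{2} - \frac{1}{6 e} + \frac{2 e^{4}}{3}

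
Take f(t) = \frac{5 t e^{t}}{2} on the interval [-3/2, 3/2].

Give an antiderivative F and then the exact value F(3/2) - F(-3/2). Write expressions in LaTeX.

Antiderivative: F(t) = \frac{5 \left(t - 1\right) e^{t}}{2}; value = \frac{25}{4 e^{\frac{3}{2}}} + \frac{5 e^{\frac{3}{2}}}{4}

f has the shape u'v + uv' for u = \frac{5 t}{2} - \frac{5}{2} and v = e^{t} — it is the derivative of the product u*v.
F(t) = \frac{5 \left(t - 1\right) e^{t}}{2} is an antiderivative of f.
Check: d/dt[\frac{5 \left(t - 1\right) e^{t}}{2}] = \frac{5 t e^{t}}{2} = f(t).
F(3/2) = \frac{5 e^{\frac{3}{2}}}{4}; F(-3/2) = - \frac{25}{4 e^{\frac{3}{2}}}.
Integral = F(3/2) - F(-3/2) = \frac{25}{4 e^{\frac{3}{2}}} + \frac{5 e^{\frac{3}{2}}}{4}.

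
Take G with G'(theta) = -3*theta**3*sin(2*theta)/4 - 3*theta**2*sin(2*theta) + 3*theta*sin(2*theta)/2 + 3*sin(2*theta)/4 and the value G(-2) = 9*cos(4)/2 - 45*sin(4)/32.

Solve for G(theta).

G(theta) = 3*(4*theta**3*cos(2*theta) - 6*theta**2*sin(2*theta) + 16*theta**2*cos(2*theta) - 16*theta*sin(2*theta) - 14*theta*cos(2*theta) + 7*sin(2*theta) - 12*cos(2*theta))/32

Integrate term by term and add the pieces.
A general antiderivative is 3*theta**3*cos(2*theta)/8 - 9*theta**2*sin(2*theta)/16 + 3*theta**2*cos(2*theta)/2 - 3*theta*sin(2*theta)/2 - 21*theta*cos(2*theta)/16 + 21*sin(2*theta)/32 - 9*cos(2*theta)/8 + C.
The condition gives C = 9*cos(4)/2 - 45*sin(4)/32 - (9*cos(4)/2 - 45*sin(4)/32) = 0.
So G(theta) = 3*(4*theta**3*cos(2*theta) - 6*theta**2*sin(2*theta) + 16*theta**2*cos(2*theta) - 16*theta*sin(2*theta) - 14*theta*cos(2*theta) + 7*sin(2*theta) - 12*cos(2*theta))/32.
Check: d/dtheta[3*(4*theta**3*cos(2*theta) - 6*theta**2*sin(2*theta) + 16*theta**2*cos(2*theta) - 16*theta*sin(2*theta) - 14*theta*cos(2*theta) + 7*sin(2*theta) - 12*cos(2*theta))/32] = -3*theta**3*sin(2*theta)/4 - 3*theta**2*sin(2*theta) + 3*theta*sin(2*theta)/2 + 3*sin(2*theta)/4 = G'(theta).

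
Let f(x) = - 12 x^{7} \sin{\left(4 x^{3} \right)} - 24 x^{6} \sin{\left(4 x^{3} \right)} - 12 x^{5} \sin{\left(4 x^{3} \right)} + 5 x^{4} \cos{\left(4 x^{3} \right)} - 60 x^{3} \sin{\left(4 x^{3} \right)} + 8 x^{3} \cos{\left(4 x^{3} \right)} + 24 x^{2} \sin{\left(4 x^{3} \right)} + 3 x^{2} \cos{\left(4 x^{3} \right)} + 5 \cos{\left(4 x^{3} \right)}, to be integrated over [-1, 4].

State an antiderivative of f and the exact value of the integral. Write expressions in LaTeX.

Antiderivative: F(x) = x^{5} \cos{\left(4 x^{3} \right)} + 2 x^{4} \cos{\left(4 x^{3} \right)} + x^{3} \cos{\left(4 x^{3} \right)} + 5 x \cos{\left(4 x^{3} \right)} - 2 \cos{\left(4 x^{3} \right)}; value = 1618 \cos{\left(256 \right)} + 7 \cos{\left(4 \right)}

f has the shape u'v + uv' for u = x^{5} + 2 x^{4} + x^{3} + 5 x - 2 and v = \cos{\left(4 x^{3} \right)} — it is the derivative of the product u*v.
F(x) = x^{5} \cos{\left(4 x^{3} \right)} + 2 x^{4} \cos{\left(4 x^{3} \right)} + x^{3} \cos{\left(4 x^{3} \right)} + 5 x \cos{\left(4 x^{3} \right)} - 2 \cos{\left(4 x^{3} \right)} is an antiderivative of f.
Check: d/dx[x^{5} \cos{\left(4 x^{3} \right)} + 2 x^{4} \cos{\left(4 x^{3} \right)} + x^{3} \cos{\left(4 x^{3} \right)} + 5 x \cos{\left(4 x^{3} \right)} - 2 \cos{\left(4 x^{3} \right)}] = - 12 x^{7} \sin{\left(4 x^{3} \right)} - 24 x^{6} \sin{\left(4 x^{3} \right)} - 12 x^{5} \sin{\left(4 x^{3} \right)} + 5 x^{4} \cos{\left(4 x^{3} \right)} - 60 x^{3} \sin{\left(4 x^{3} \right)} + 8 x^{3} \cos{\left(4 x^{3} \right)} + 24 x^{2} \sin{\left(4 x^{3} \right)} + 3 x^{2} \cos{\left(4 x^{3} \right)} + 5 \cos{\left(4 x^{3} \right)} = f(x).
F(4) = 1618 \cos{\left(256 \right)}; F(-1) = - 7 \cos{\left(4 \right)}.
Integral = F(4) - F(-1) = 1618 \cos{\left(256 \right)} + 7 \cos{\left(4 \right)}.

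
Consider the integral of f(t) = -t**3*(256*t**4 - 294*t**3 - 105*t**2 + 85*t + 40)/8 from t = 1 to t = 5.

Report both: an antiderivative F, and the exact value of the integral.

Antiderivative: F(t) = t**4*(5 - 4*t)*(16*t**3 - t**2 - 10*t - 4)/16; value = -1125586

f has the shape u'v + uv' for u = -t**5 + 5*t**4/4 and v = 4*t**3 - t**2/4 - 5*t/2 - 1 — it is the derivative of the product u*v.
F(t) = t**4*(5 - 4*t)*(16*t**3 - t**2 - 10*t - 4)/16 is an antiderivative of f.
Check: d/dt[t**4*(5 - 4*t)*(16*t**3 - t**2 - 10*t - 4)/16] = -32*t**7 + 147*t**6/4 + 105*t**5/8 - 85*t**4/8 - 5*t**3, which equals f(t).
F(5) = -18009375/16; F(1) = 1/16.
Integral = F(5) - F(1) = -1125586.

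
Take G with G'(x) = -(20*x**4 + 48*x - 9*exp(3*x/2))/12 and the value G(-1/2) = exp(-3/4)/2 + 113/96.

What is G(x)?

G(x) = (-2*x**5 - 12*x**2 + 3*exp(3*x/2) + 10)/6

A candidate passes only if d/dx[G] lands on the given G'(x) exactly.
A general antiderivative is -x**5/3 - 2*x**2 + exp(3*x/2)/2 + 5/3 + C.
The condition gives C = exp(-3/4)/2 + 113/96 - (exp(-3/4)/2 + 113/96) = 0.
So G(x) = (-2*x**5 - 12*x**2 + 3*exp(3*x/2) + 10)/6.
Check: d/dx[(-2*x**5 - 12*x**2 + 3*exp(3*x/2) + 10)/6] = -5*x**4/3 - 4*x + 3*exp(3*x/2)/4, which equals G'(x).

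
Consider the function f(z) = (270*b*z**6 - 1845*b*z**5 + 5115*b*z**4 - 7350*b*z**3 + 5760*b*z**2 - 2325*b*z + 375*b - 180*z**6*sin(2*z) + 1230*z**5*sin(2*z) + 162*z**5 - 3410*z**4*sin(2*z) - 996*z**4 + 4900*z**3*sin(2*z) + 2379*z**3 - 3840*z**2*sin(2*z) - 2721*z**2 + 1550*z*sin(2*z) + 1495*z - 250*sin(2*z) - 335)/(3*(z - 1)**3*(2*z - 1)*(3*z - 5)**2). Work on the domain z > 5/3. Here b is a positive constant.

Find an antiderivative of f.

An antiderivative is F(z) = 5*b*z + 3*log(2*z - 1) + 5*cos(2*z)/3 + 2/(3*z**2 - 6*z + 3) - 5/(9*z - 15).

An antiderivative F(z) passes only if d/dz[F] lands on f(z) exactly.
Check: d/dz[5*b*z + 3*log(2*z - 1) + 5*cos(2*z)/3 + 2/(3*z**2 - 6*z + 3) - 5/(9*z - 15)] = (270*b*z**6 - 1845*b*z**5 + 5115*b*z**4 - 7350*b*z**3 + 5760*b*z**2 - 2325*b*z + 375*b - 180*z**6*sin(2*z) + 1230*z**5*sin(2*z) + 162*z**5 - 3410*z**4*sin(2*z) - 996*z**4 + 4900*z**3*sin(2*z) + 2379*z**3 - 3840*z**2*sin(2*z) - 2721*z**2 + 1550*z*sin(2*z) + 1495*z - 250*sin(2*z) - 335)/(54*z**6 - 369*z**5 + 1023*z**4 - 1470*z**3 + 1152*z**2 - 465*z + 75), which equals f(z).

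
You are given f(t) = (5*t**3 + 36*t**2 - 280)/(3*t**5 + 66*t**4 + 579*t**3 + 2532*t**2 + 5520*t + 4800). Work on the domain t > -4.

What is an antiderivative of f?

An antiderivative is F(t) = (-5*t**2 - 28*t - 20)/(3*t**3 + 39*t**2 + 168*t + 240).

Differentiate the proposed F(t) back; it has to land on f(t) exactly.
Check: d/dt[(-5*t**2 - 28*t - 20)/(3*t**3 + 39*t**2 + 168*t + 240)] = (5*t**3 + 36*t**2 - 280)/(3*t**5 + 66*t**4 + 579*t**3 + 2532*t**2 + 5520*t + 4800) = f(t).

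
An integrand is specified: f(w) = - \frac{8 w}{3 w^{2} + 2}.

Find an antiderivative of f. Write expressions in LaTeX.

An antiderivative is F(w) = - \frac{4 \log{\left(w^{2} + \frac{2}{3} \right)}}{3}.

The substitution u = w^{2} + \frac{2}{3} works: f is exactly (dF/du)*(du/dw) for that inner function.
Check: d/dw[- \frac{4 \log{\left(w^{2} + \frac{2}{3} \right)}}{3}] = - \frac{8 w}{3 w^{2} + 2} = f(w).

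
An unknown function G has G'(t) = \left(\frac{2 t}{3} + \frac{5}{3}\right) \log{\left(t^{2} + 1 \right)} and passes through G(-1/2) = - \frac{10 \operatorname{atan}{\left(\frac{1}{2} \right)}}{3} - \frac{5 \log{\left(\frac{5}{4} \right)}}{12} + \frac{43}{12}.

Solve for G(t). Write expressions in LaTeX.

Differentiate the proposed G(t) back; it has to land on the given G'(t).
A general antiderivative is - \frac{t^{2}}{3} - \frac{10 t}{3} + \left(\frac{t^{2}}{3} + \frac{5 t}{3}\right) \log{\left(t^{2} + 1 \right)} + \frac{\log{\left(t^{2} + 1 \right)}}{3} + \frac{10 \operatorname{atan}{\left(t \right)}}{3} + C.
The condition gives C = - \frac{10 \operatorname{atan}{\left(\frac{1}{2} \right)}}{3} - \frac{5 \log{\left(\frac{5}{4} \right)}}{12} + \frac{43}{12} - (- \frac{10 \operatorname{atan}{\left(\frac{1}{2} \right)}}{3} - \frac{5 \log{\left(\frac{5}{4} \right)}}{12} + \frac{19}{12}) = 2.
So G(t) = \frac{t^{2} \log{\left(t^{2} + 1 \right)} - t^{2} + 5 t \log{\left(t^{2} + 1 \right)} - 10 t + \log{\left(t^{2} + 1 \right)} + 10 \operatorname{atan}{\left(t \right)} + 6}{3}.
Check: d/dt[\frac{t^{2} \log{\left(t^{2} + 1 \right)} - t^{2} + 5 t \log{\left(t^{2} + 1 \right)} - 10 t + \log{\left(t^{2} + 1 \right)} + 10 \operatorname{atan}{\left(t \right)} + 6}{3}] = \frac{2 t \log{\left(t^{2} + 1 \right)}}{3} + \frac{5 \log{\left(t^{2} + 1 \right)}}{3}, which equals G'(t).

G(t) = \frac{t^{2} \log{\left(t^{2} + 1 \right)} - t^{2} + 5 t \log{\left(t^{2} + 1 \right)} - 10 t + \log{\left(t^{2} + 1 \right)} + 10 \operatorname{atan}{\left(t \right)} + 6}{3}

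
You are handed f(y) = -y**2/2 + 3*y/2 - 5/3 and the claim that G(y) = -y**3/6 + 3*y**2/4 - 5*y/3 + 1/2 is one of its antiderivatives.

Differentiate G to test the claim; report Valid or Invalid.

Valid - differentiating G returns exactly f.

d/dy[G] = -y**2/2 + 3*y/2 - 5/3
This equals f(y) exactly, so the claim holds.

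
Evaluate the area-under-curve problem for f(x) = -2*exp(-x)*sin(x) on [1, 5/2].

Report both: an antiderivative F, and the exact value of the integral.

For F(x) to be correct the identity F'(x) - f(x) = 0 must hold.
F(x) = (sin(x) + cos(x))*exp(-x) is an antiderivative of f.
Check: d/dx[(sin(x) + cos(x))*exp(-x)] = -2*exp(-x)*sin(x) = f(x).
F(5/2) = exp(-5/2)*cos(5/2) + exp(-5/2)*sin(5/2); F(1) = exp(-1)*cos(1) + exp(-1)*sin(1).
Integral = F(5/2) - F(1) = -exp(-1)*sin(1) - exp(-1)*cos(1) + exp(-5/2)*cos(5/2) + exp(-5/2)*sin(5/2).

Antiderivative: F(x) = (sin(x) + cos(x))*exp(-x); value = -exp(-1)*sin(1) - exp(-1)*cos(1) + exp(-5/2)*cos(5/2) + exp(-5/2)*sin(5/2)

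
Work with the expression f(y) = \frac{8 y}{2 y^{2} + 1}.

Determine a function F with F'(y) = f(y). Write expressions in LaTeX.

f matches the chain-rule pattern g'(h)*h' with inner function h(y) = 2 y^{2} + 1; substituting u = h(y) collapses the integral.
Check: d/dy[2 \log{\left(2 y^{2} + 1 \right)}] = \frac{8 y}{2 y^{2} + 1} = f(y).

An antiderivative is F(y) = 2 \log{\left(2 y^{2} + 1 \right)}.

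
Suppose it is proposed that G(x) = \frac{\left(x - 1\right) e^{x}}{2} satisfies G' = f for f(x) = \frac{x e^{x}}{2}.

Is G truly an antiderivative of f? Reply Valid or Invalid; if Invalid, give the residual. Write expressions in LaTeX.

Valid. The derivative of G reproduces f.

d/dx[G] = \frac{x e^{x}}{2}
This equals f(x) exactly, so the claim holds.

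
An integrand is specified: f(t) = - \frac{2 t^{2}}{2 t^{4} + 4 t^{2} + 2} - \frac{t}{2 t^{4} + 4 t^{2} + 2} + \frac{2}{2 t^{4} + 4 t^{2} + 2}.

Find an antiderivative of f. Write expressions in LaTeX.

f has the shape u'v + uv' for u = \frac{1}{2 t^{2} + 2} and v = 2 t + \frac{1}{2} — it is the derivative of the product u*v.
Check: d/dt[\frac{2 t}{2 t^{2} + 2} + \frac{1}{4 t^{2} + 4}] = \frac{- 2 t^{2} - t + 2}{2 t^{4} + 4 t^{2} + 2}, which equals f(t).

An antiderivative is F(t) = \frac{2 t}{2 t^{2} + 2} + \frac{1}{4 t^{2} + 4}.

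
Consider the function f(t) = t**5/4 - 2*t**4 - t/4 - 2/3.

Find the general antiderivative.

F(t) = t*(5*t**5 - 48*t**4 - 15*t - 80)/120 + C

Integrate term by term and add the pieces.
Check: d/dt[t*(5*t**5 - 48*t**4 - 15*t - 80)/120] = t**5/4 - 2*t**4 - t/4 - 2/3 = f(t).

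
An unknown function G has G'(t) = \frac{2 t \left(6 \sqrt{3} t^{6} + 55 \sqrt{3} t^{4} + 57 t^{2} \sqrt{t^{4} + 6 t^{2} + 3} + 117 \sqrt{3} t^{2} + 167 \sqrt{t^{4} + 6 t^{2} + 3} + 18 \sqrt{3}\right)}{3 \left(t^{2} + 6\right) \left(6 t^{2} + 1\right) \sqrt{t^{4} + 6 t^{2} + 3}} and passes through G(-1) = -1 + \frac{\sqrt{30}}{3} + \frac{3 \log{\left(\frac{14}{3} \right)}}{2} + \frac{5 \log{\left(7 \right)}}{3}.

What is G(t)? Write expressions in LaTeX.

The proposed G(t) is checked by its d/dt: the result must match the given G'(t).
A general antiderivative is \sqrt{\frac{t^{4}}{3} + 2 t^{2} + 1} + \frac{5 \log{\left(t^{2} + 6 \right)}}{3} + \frac{3 \log{\left(4 t^{2} + \frac{2}{3} \right)}}{2} + C.
The condition gives C = -1 + \frac{\sqrt{30}}{3} + \frac{3 \log{\left(\frac{14}{3} \right)}}{2} + \frac{5 \log{\left(7 \right)}}{3} - (\frac{\sqrt{30}}{3} + \frac{3 \log{\left(\frac{14}{3} \right)}}{2} + \frac{5 \log{\left(7 \right)}}{3}) = -1.
So G(t) = \sqrt{\frac{t^{4}}{3} + 2 t^{2} + 1} + \frac{5 \log{\left(t^{2} + 6 \right)}}{3} + \frac{3 \log{\left(4 t^{2} + \frac{2}{3} \right)}}{2} - 1.
Check: d/dt[\sqrt{\frac{t^{4}}{3} + 2 t^{2} + 1} + \frac{5 \log{\left(t^{2} + 6 \right)}}{3} + \frac{3 \log{\left(4 t^{2} + \frac{2}{3} \right)}}{2} - 1] = \frac{12 \sqrt{3} t^{7} + 110 \sqrt{3} t^{5} + 114 t^{3} \sqrt{t^{4} + 6 t^{2} + 3} + 234 \sqrt{3} t^{3} + 334 t \sqrt{t^{4} + 6 t^{2} + 3} + 36 \sqrt{3} t}{18 t^{4} \sqrt{t^{4} + 6 t^{2} + 3} + 111 t^{2} \sqrt{t^{4} + 6 t^{2} + 3} + 18 \sqrt{t^{4} + 6 t^{2} + 3}}, which equals G'(t).

G(t) = \sqrt{\frac{t^{4}}{3} + 2 t^{2} + 1} + \frac{5 \log{\left(t^{2} + 6 \right)}}{3} + \frac{3 \log{\left(4 t^{2} + \frac{2}{3} \right)}}{2} - 1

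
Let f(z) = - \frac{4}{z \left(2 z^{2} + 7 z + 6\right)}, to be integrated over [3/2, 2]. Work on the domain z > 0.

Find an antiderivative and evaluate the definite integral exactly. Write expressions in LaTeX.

The denominator factors as z \left(z + 2\right) \left(2 z + 3\right); partial fractions split f into directly integrable pieces: \frac{16}{3 \left(2 z + 3\right)} - \frac{2}{z + 2} - \frac{2}{3 z}.
F(z) = - \frac{2 \log{\left(z \right)}}{3} + \frac{8 \log{\left(z + \frac{3}{2} \right)}}{3} - 2 \log{\left(z + 2 \right)} is an antiderivative of f.
Check: d/dz[- \frac{2 \log{\left(z \right)}}{3} + \frac{8 \log{\left(z + \frac{3}{2} \right)}}{3} - 2 \log{\left(z + 2 \right)}] = - \frac{4}{2 z^{3} + 7 z^{2} + 6 z}, which equals f(z).
F(2) = - 2 \log{\left(4 \right)} - \frac{2 \log{\left(2 \right)}}{3} + \frac{8 \log{\left(\frac{7}{2} \right)}}{3}; F(3/2) = - 2 \log{\left(\frac{7}{2} \right)} - \frac{2 \log{\left(\frac{3}{2} \right)}}{3} + \frac{8 \log{\left(3 \right)}}{3}.
Integral = F(2) - F(3/2) = - \frac{8 \log{\left(3 \right)}}{3} - 2 \log{\left(4 \right)} - \frac{2 \log{\left(2 \right)}}{3} + \frac{2 \log{\left(\frac{3}{2} \right)}}{3} + \frac{14 \log{\left(\frac{7}{2} \right)}}{3}.

Antiderivative: F(z) = - \frac{2 \log{\left(z \right)}}{3} + \frac{8 \log{\left(z + \frac{3}{2} \right)}}{3} - 2 \log{\left(z + 2 \right)}; value = - \frac{8 \log{\left(3 \right)}}{3} - 2 \log{\left(4 \right)} - \frac{2 \log{\left(2 \right)}}{3} + \frac{2 \log{\left(\frac{3}{2} \right)}}{3} + \frac{14 \log{\left(\frac{7}{2} \right)}}{3}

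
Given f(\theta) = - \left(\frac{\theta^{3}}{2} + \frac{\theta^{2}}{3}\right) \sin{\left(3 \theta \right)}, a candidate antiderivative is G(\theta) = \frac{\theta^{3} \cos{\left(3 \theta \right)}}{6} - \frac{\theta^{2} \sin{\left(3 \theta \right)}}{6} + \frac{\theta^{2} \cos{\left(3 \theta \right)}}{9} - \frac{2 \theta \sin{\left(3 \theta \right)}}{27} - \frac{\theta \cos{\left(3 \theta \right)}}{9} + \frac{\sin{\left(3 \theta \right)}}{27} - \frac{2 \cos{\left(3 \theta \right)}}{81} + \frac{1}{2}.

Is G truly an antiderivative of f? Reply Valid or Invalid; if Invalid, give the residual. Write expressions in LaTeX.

Valid: G'(\theta) = f(\theta).

d/d\theta[G] = - \frac{\theta^{3} \sin{\left(3 \theta \right)}}{2} - \frac{\theta^{2} \sin{\left(3 \theta \right)}}{3}
This equals f(\theta) exactly, so the claim holds.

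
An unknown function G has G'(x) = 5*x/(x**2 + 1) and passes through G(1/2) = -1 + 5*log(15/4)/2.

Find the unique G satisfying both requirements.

The substitution u = 3*x**2 + 3 works: G'(x) is exactly (dG/du)*(du/dx) for that inner function.
A general antiderivative is 5*log(3*x**2 + 3)/2 + C.
The condition gives C = -1 + 5*log(15/4)/2 - (5*log(15/4)/2) = -1.
So G(x) = 5*log(3*x**2 + 3)/2 - 1.
Check: d/dx[5*log(3*x**2 + 3)/2 - 1] = 5*x/(x**2 + 1) = G'(x).

G(x) = 5*log(3*x**2 + 3)/2 - 1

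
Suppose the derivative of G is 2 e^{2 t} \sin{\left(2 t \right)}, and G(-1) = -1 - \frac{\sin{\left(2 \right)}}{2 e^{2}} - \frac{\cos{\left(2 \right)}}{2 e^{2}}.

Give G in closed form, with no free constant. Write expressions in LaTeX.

G(t) = \frac{e^{2 t} \sin{\left(2 t \right)} - e^{2 t} \cos{\left(2 t \right)} - 2}{2}

A candidate passes only if d/dt[G] lands on the given G'(t) exactly.
A general antiderivative is \frac{e^{2 t} \sin{\left(2 t \right)}}{2} - \frac{e^{2 t} \cos{\left(2 t \right)}}{2} + C.
The condition gives C = -1 - \frac{\sin{\left(2 \right)}}{2 e^{2}} - \frac{\cos{\left(2 \right)}}{2 e^{2}} - (- \frac{\sin{\left(2 \right)}}{2 e^{2}} - \frac{\cos{\left(2 \right)}}{2 e^{2}}) = -1.
So G(t) = \frac{e^{2 t} \sin{\left(2 t \right)} - e^{2 t} \cos{\left(2 t \right)} - 2}{2}.
Check: d/dt[\frac{e^{2 t} \sin{\left(2 t \right)} - e^{2 t} \cos{\left(2 t \right)} - 2}{2}] = 2 e^{2 t} \sin{\left(2 t \right)} = G'(t).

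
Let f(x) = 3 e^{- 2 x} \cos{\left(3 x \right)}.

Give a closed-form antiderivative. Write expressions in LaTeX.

Any candidate F(x) must reproduce f(x) exactly when differentiated.
Check: d/dx[\frac{9 e^{- 2 x} \sin{\left(3 x \right)}}{13} - \frac{6 e^{- 2 x} \cos{\left(3 x \right)}}{13}] = 3 e^{- 2 x} \cos{\left(3 x \right)} = f(x).

An antiderivative is F(x) = \frac{9 e^{- 2 x} \sin{\left(3 x \right)}}{13} - \frac{6 e^{- 2 x} \cos{\left(3 x \right)}}{13}.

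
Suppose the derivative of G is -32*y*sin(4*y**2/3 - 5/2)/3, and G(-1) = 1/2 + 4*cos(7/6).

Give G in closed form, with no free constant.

G(y) = (8*cos(4*y**2/3 - 5/2) + 1)/2

G'(y) matches the chain-rule pattern g'(h)*h' with inner function h(y) = 4*y**2/3 - 5/2; substituting u = h(y) collapses the integral.
A general antiderivative is 4*cos(4*y**2/3 - 5/2) + C.
The condition gives C = 1/2 + 4*cos(7/6) - (4*cos(7/6)) = 1/2.
So G(y) = (8*cos(4*y**2/3 - 5/2) + 1)/2.
Check: d/dy[(8*cos(4*y**2/3 - 5/2) + 1)/2] = -32*y*sin(4*y**2/3 - 5/2)/3 = G'(y).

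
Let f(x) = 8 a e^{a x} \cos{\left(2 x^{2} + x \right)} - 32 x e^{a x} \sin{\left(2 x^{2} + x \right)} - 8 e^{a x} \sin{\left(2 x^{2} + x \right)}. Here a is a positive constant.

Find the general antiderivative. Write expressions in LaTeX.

f has the shape u'v + uv' for u = 8 \cos{\left(2 x^{2} + x \right)} and v = e^{a x} — it is the derivative of the product u*v.
Check: d/dx[8 e^{a x} \cos{\left(2 x^{2} + x \right)}] = 8 a e^{a x} \cos{\left(2 x^{2} + x \right)} - 32 x e^{a x} \sin{\left(2 x^{2} + x \right)} - 8 e^{a x} \sin{\left(2 x^{2} + x \right)} = f(x).

F(x) = 8 e^{a x} \cos{\left(2 x^{2} + x \right)} + C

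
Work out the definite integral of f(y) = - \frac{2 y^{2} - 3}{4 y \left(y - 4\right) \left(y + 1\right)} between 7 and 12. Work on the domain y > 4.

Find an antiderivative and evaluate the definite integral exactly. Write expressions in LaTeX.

Factor the denominator (4 y \left(y - 4\right) \left(y + 1\right)) and decompose: f = \frac{1}{20 \left(y + 1\right)} - \frac{29}{80 \left(y - 4\right)} - \frac{3}{16 y}; each piece integrates to a log, atan, or power term.
F(y) = - \frac{3 \log{\left(y \right)}}{16} - \frac{29 \log{\left(y - 4 \right)}}{80} + \frac{\log{\left(y + 1 \right)}}{20} is an antiderivative of f.
Check: d/dy[- \frac{3 \log{\left(y \right)}}{16} - \frac{29 \log{\left(y - 4 \right)}}{80} + \frac{\log{\left(y + 1 \right)}}{20}] = \frac{3 - 2 y^{2}}{4 y^{3} - 12 y^{2} - 16 y}, which equals f(y).
F(12) = - \frac{29 \log{\left(8 \right)}}{80} - \frac{3 \log{\left(12 \right)}}{16} + \frac{\log{\left(13 \right)}}{20}; F(7) = - \frac{29 \log{\left(3 \right)}}{80} - \frac{3 \log{\left(7 \right)}}{16} + \frac{\log{\left(8 \right)}}{20}.
Integral = F(12) - F(7) = - \frac{33 \log{\left(8 \right)}}{80} - \frac{3 \log{\left(12 \right)}}{16} + \frac{\log{\left(13 \right)}}{20} + \frac{3 \log{\left(7 \right)}}{16} + \frac{29 \log{\left(3 \right)}}{80}.

Antiderivative: F(y) = - \frac{3 \log{\left(y \right)}}{16} - \frac{29 \log{\left(y - 4 \right)}}{80} + \frac{\log{\left(y + 1 \right)}}{20}; value = - \frac{33 \log{\left(8 \right)}}{80} - \frac{3 \log{\left(12 \right)}}{16} + \frac{\log{\left(13 \right)}}{20} + \frac{3 \log{\left(7 \right)}}{16} + \frac{29 \log{\left(3 \right)}}{80}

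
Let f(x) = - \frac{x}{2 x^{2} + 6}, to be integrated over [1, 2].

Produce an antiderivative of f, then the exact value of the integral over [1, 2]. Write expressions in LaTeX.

The substitution u = x^{2} + 3 works: f is exactly (dF/du)*(du/dx) for that inner function.
F(x) = - \frac{\log{\left(x^{2} + 3 \right)}}{4} is an antiderivative of f.
Check: d/dx[- \frac{\log{\left(x^{2} + 3 \right)}}{4}] = - \frac{x}{2 x^{2} + 6} = f(x).
F(2) = - \frac{\log{\left(7 \right)}}{4}; F(1) = - \frac{\log{\left(4 \right)}}{4}.
Integral = F(2) - F(1) = - \frac{\log{\left(7 \right)}}{4} + \frac{\log{\left(4 \right)}}{4}.

Antiderivative: F(x) = - \frac{\log{\left(x^{2} + 3 \right)}}{4}; value = - \frac{\log{\left(7 \right)}}{4} + \frac{\log{\left(4 \right)}}{4}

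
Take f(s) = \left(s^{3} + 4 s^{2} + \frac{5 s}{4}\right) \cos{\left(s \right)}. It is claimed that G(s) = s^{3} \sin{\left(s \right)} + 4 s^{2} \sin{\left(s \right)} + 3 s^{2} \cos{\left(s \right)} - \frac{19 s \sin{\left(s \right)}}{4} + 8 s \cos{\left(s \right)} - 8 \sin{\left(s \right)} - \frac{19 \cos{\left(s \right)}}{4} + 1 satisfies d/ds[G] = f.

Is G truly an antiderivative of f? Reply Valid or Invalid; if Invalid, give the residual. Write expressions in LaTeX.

Valid: G'(s) = f(s).

d/ds[G] = s^{3} \cos{\left(s \right)} + 4 s^{2} \cos{\left(s \right)} + \frac{5 s \cos{\left(s \right)}}{4}
This equals f(s) exactly, so the claim holds.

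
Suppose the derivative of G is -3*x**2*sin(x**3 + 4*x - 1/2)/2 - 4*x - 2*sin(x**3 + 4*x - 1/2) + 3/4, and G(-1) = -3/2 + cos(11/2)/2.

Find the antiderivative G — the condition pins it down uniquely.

The integrand splits into summands that can be handled one at a time.
A general antiderivative is -2*x**2 + 3*x/4 + cos(x**3 + 4*x - 1/2)/2 + 3/4 + C.
The condition gives C = -3/2 + cos(11/2)/2 - (-2 + cos(11/2)/2) = 1/2.
So G(x) = -(8*x**2 - 3*x - 2*cos(x**3 + 4*x - 1/2) - 5)/4.
Check: d/dx[-(8*x**2 - 3*x - 2*cos(x**3 + 4*x - 1/2) - 5)/4] = -3*x**2*sin(x**3 + 4*x - 1/2)/2 - 4*x - 2*sin(x**3 + 4*x - 1/2) + 3/4 = G'(x).

G(x) = -(8*x**2 - 3*x - 2*cos(x**3 + 4*x - 1/2) - 5)/4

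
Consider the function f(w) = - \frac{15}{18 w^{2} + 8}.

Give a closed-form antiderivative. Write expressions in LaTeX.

An antiderivative is F(w) = - \frac{5 \operatorname{atan}{\left(\frac{3 w}{2} \right)}}{4}.

Since d/dw undoes antidifferentiation here, F'(w) = f(w) is required of F(w).
Check: d/dw[- \frac{5 \operatorname{atan}{\left(\frac{3 w}{2} \right)}}{4}] = - \frac{15}{18 w^{2} + 8} = f(w).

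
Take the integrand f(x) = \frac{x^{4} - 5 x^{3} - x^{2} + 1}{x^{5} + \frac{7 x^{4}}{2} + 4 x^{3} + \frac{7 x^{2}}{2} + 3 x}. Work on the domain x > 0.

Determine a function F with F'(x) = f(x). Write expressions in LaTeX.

An antiderivative is F(x) = \frac{\log{\left(x \right)}}{3} - \frac{331 \log{\left(x + \frac{3}{2} \right)}}{39} + \frac{53 \log{\left(x + 2 \right)}}{5} - \frac{47 \log{\left(x^{2} + 1 \right)}}{65} - \frac{2 \operatorname{atan}{\left(x \right)}}{65}.

The denominator factors as x \left(x + 2\right) \left(2 x + 3\right) \left(x^{2} + 1\right); partial fractions split f into directly integrable pieces: - \frac{2 \left(47 x + 1\right)}{65 \left(x^{2} + 1\right)} - \frac{662}{39 \left(2 x + 3\right)} + \frac{53}{5 \left(x + 2\right)} + \frac{1}{3 x}.
Check: d/dx[\frac{\log{\left(x \right)}}{3} - \frac{331 \log{\left(x + \frac{3}{2} \right)}}{39} + \frac{53 \log{\left(x + 2 \right)}}{5} - \frac{47 \log{\left(x^{2} + 1 \right)}}{65} - \frac{2 \operatorname{atan}{\left(x \right)}}{65}] = \frac{2 x^{4} - 10 x^{3} - 2 x^{2} + 2}{2 x^{5} + 7 x^{4} + 8 x^{3} + 7 x^{2} + 6 x}, which equals f(x).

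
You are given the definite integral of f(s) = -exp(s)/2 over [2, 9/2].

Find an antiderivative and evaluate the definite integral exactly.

Antiderivative: F(s) = -exp(s)/2; value = -exp(9/2)/2 + exp(2)/2

For F(s) to be correct the identity F'(s) - f(s) = 0 must hold.
F(s) = -exp(s)/2 is an antiderivative of f.
Check: d/ds[-exp(s)/2] = -exp(s)/2 = f(s).
F(9/2) = -exp(9/2)/2; F(2) = -exp(2)/2.
Integral = F(9/2) - F(2) = -exp(9/2)/2 + exp(2)/2.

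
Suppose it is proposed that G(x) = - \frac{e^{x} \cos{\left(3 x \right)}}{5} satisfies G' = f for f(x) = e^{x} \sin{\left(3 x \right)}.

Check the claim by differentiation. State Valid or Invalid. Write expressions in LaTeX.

d/dx[G] = \frac{3 e^{x} \sin{\left(3 x \right)}}{5} - \frac{e^{x} \cos{\left(3 x \right)}}{5}
d/dx[G] - f(x) = - \frac{2 e^{x} \sin{\left(3 x \right)}}{5} - \frac{e^{x} \cos{\left(3 x \right)}}{5} != 0.

Invalid: d/dx[G] - f = - \frac{2 e^{x} \sin{\left(3 x \right)}}{5} - \frac{e^{x} \cos{\left(3 x \right)}}{5}, which is not 0.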